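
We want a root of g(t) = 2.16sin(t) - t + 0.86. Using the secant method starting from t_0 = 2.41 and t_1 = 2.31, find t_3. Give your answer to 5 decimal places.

2.36849

g(2.41) = -0.1069999, g(2.31) = 0.1462514
t_2 = 2.3100000 − 0.1462514·(2.3100000 − 2.4100000) / (0.1462514 − (-0.1069999)) = 2.3100000 − (-0.0146251)/(0.2532513) = 2.3677495
g(2.3677495) = 0.0018510
t_3 = 2.3677495 − 0.0018510·(2.3677495 − 2.3100000) / (0.0018510 − 0.1462514) = 2.3677495 − (0.0001069)/(-0.1444004) = 2.3684898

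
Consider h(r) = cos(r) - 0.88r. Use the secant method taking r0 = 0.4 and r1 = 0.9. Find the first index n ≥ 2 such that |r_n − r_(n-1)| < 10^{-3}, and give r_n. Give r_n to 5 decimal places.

h(0.4) = 0.5690610, h(0.9) = -0.1703900
r2 = 0.9000000 − (-0.1703900)·(0.5000000)/(-0.7394510) = 0.7847861;  |Δ| = 0.1152139
h(0.7847861) = 0.0169276
r3 = 0.7847861 − 0.0169276·(-0.1152139)/(0.1873177) = 0.7951978;  |Δ| = 0.0104117
h(0.7951978) = 0.0003694
r4 = 0.7951978 − 0.0003694·(0.0104117)/(-0.0165582) = 0.7954301;  |Δ| = 0.0002323
|r4 − r3| = 0.0002323 < 10^{-3}

n = 4, r_n = 0.79543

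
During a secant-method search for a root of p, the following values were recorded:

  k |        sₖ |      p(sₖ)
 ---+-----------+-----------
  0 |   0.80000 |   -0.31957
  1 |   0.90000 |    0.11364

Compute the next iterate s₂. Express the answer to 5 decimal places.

0.87377

s₂ = 0.90000 − 0.11364·(0.90000 − 0.80000) / (0.11364 − (-0.31957))
   = 0.90000 − (0.0113640)/(0.4332100) = 0.8737679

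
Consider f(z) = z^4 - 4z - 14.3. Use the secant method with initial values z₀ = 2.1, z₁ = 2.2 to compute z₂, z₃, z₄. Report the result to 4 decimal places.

f(2.1) = -3.251900, f(2.2) = 0.325600
z₂ = 2.200000 − 0.325600·(2.200000 − 2.100000) / (0.325600 − (-3.251900)) = 2.200000 − (0.032560)/(3.577500) = 2.190899
f(2.190899) = -0.023240
z₃ = 2.190899 − (-0.023240)·(2.190899 − 2.200000) / (-0.023240 − 0.325600) = 2.190899 − (0.000212)/(-0.348840) = 2.191505
f(2.191505) = -0.000149
z₄ = 2.191505 − (-0.000149)·(2.191505 − 2.190899) / (-0.000149 − (-0.023240)) = 2.191505 − (0.000000)/(0.023091) = 2.191509

2.1909, 2.1915, 2.1915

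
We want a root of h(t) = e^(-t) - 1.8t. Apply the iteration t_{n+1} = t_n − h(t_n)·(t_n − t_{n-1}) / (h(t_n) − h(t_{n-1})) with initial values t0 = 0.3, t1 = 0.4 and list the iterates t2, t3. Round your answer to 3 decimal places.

h(0.3) = 0.20082, h(0.4) = -0.04968
t2 = 0.40000 − (-0.04968)·(0.40000 − 0.30000) / (-0.04968 − 0.20082) = 0.40000 − (-0.00497)/(-0.25050) = 0.38017
h(0.38017) = -0.00055
t3 = 0.38017 − (-0.00055)·(0.38017 − 0.40000) / (-0.00055 − (-0.04968)) = 0.38017 − (0.00001)/(0.04913) = 0.37994

0.380, 0.380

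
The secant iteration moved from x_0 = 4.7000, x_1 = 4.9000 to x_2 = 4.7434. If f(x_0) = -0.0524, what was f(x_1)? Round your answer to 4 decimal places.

0.1891

The secant line through (4.7000, -0.0524) and (4.9000, f(x_1)) crosses zero at x_2 = 4.7434.
So (4.7000, -0.0524), (4.9000, f(x_1)), (4.7434, 0) are collinear:
f(x_1) = -0.0524 · (4.9000 − 4.7434) / (4.7000 − 4.7434) = -0.0524 · (0.156600)/(-0.043400) = 0.189075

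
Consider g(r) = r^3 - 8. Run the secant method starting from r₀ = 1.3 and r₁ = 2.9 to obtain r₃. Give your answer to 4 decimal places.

1.8974

g(1.3) = -5.803000, g(2.9) = 16.389000
r₂ = 2.900000 − 16.389000·(2.900000 − 1.300000) / (16.389000 − (-5.803000)) = 2.900000 − (26.222400)/(22.192000) = 1.718385
g(1.718385) = -2.925872
r₃ = 1.718385 − (-2.925872)·(1.718385 − 2.900000) / (-2.925872 − 16.389000) = 1.718385 − (3.457254)/(-19.314872) = 1.897379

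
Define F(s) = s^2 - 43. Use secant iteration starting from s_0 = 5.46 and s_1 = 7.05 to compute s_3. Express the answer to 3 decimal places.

F(5.46) = -13.18840, F(7.05) = 6.70250
s_2 = 7.05000 − 6.70250·(7.05000 − 5.46000) / (6.70250 − (-13.18840)) = 7.05000 − (10.65697)/(19.89090) = 6.51423
F(6.51423) = -0.56483
s_3 = 6.51423 − (-0.56483)·(6.51423 − 7.05000) / (-0.56483 − 6.70250) = 6.51423 − (0.30262)/(-7.26733) = 6.55587

6.556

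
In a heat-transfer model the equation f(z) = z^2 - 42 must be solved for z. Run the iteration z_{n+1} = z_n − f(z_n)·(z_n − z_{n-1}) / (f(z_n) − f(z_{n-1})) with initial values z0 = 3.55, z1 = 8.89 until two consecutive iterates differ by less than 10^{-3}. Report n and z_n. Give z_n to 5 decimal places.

n = 6, z_n = 6.48074

f(3.55) = -29.3975000, f(8.89) = 37.0321000
z2 = 8.8900000 − 37.0321000·(5.3400000)/(66.4296000) = 5.9131431;  |Δ| = 2.9768569
f(5.9131431) = -7.0347388
z3 = 5.9131431 − (-7.0347388)·(-2.9768569)/(-44.0668388) = 6.3883624;  |Δ| = 0.4752193
f(6.3883624) = -1.1888264
z4 = 6.3883624 − (-1.1888264)·(0.4752193)/(5.8459124) = 6.4850031;  |Δ| = 0.0966407
f(6.4850031) = 0.0552650
z5 = 6.4850031 − 0.0552650·(0.0966407)/(1.2440914) = 6.4807101;  |Δ| = 0.0042930
f(6.4807101) = -0.0003964
z6 = 6.4807101 − (-0.0003964)·(-0.0042930)/(-0.0556614) = 6.4807407;  |Δ| = 0.0000306
|z6 − z5| = 0.0000306 < 10^{-3}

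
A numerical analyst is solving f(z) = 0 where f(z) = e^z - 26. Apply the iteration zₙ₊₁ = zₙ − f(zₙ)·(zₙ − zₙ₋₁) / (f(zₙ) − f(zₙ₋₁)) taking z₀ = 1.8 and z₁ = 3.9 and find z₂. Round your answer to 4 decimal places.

2.7664

f(1.8) = -19.950353, f(3.9) = 23.402449
z₂ = 3.900000 − 23.402449·(3.900000 − 1.800000) / (23.402449 − (-19.950353)) = 3.900000 − (49.145143)/(43.352802) = 2.766391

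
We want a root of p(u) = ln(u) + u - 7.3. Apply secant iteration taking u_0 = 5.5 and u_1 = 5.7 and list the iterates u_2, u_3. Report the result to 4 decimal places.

p(5.5) = -0.095252, p(5.7) = 0.140466
u_2 = 5.700000 − 0.140466·(5.700000 − 5.500000) / (0.140466 − (-0.095252)) = 5.700000 − (0.028093)/(0.235718) = 5.580818
p(5.580818) = 0.000154
u_3 = 5.580818 − 0.000154·(5.580818 − 5.700000) / (0.000154 − 0.140466) = 5.580818 − (-0.000018)/(-0.140312) = 5.580688

5.5808, 5.5807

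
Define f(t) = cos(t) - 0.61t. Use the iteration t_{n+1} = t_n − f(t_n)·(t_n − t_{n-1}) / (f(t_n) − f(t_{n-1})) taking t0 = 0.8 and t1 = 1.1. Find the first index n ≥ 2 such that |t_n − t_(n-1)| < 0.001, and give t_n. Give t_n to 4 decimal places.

f(0.8) = 0.208707, f(1.1) = -0.217404
t2 = 1.100000 − (-0.217404)·(0.300000)/(-0.426111) = 0.946938;  |Δ| = 0.153062
f(0.946938) = 0.006538
t3 = 0.946938 − 0.006538·(-0.153062)/(0.223942) = 0.951407;  |Δ| = 0.004469
f(0.951407) = 0.000179
t4 = 0.951407 − 0.000179·(0.004469)/(-0.006359) = 0.951533;  |Δ| = 0.000126
|t4 − t3| = 0.000126 < 0.001

n = 4, t_n = 0.9515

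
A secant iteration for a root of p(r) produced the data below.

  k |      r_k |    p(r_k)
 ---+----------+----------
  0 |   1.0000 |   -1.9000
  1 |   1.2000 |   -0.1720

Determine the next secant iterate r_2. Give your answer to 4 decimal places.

1.2199

r_2 = 1.2000 − (-0.1720)·(1.2000 − 1.0000) / (-0.1720 − (-1.9000))
   = 1.2000 − (-0.034400)/(1.728000) = 1.219907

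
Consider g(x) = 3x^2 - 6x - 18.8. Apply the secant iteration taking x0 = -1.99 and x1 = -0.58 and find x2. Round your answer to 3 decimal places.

-1.624

g(-1.99) = 5.02030, g(-0.58) = -14.31080
x2 = -0.58000 − (-14.31080)·(-0.58000 − (-1.99000)) / (-14.31080 − 5.02030) = -0.58000 − (-20.17823)/(-19.33110) = -1.62382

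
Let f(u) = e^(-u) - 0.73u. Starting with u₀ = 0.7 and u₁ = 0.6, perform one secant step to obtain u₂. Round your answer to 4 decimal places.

0.6885

f(0.7) = -0.014415, f(0.6) = 0.110812
u₂ = 0.600000 − 0.110812·(0.600000 − 0.700000) / (0.110812 − (-0.014415)) = 0.600000 − (-0.011081)/(0.125226) = 0.688489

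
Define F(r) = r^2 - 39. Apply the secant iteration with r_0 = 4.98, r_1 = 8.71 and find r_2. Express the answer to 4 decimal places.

6.0172

F(4.98) = -14.199600, F(8.71) = 36.864100
r_2 = 8.710000 − 36.864100·(8.710000 − 4.980000) / (36.864100 − (-14.199600)) = 8.710000 − (137.503093)/(51.063700) = 6.017224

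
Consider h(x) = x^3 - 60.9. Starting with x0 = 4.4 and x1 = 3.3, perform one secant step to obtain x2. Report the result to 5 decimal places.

h(4.4) = 24.2840000, h(3.3) = -24.9630000
x2 = 3.3000000 − (-24.9630000)·(3.3000000 − 4.4000000) / (-24.9630000 − 24.2840000) = 3.3000000 − (27.4593000)/(-49.2470000) = 3.8575832

3.85758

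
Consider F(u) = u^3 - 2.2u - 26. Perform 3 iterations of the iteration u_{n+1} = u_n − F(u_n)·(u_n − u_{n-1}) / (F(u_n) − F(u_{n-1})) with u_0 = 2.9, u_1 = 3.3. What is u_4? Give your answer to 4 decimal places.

3.2095

F(2.9) = -7.991000, F(3.3) = 2.677000
u_2 = 3.300000 − 2.677000·(3.300000 − 2.900000) / (2.677000 − (-7.991000)) = 3.300000 − (1.070800)/(10.668000) = 3.199625
F(3.199625) = -0.282692
u_3 = 3.199625 − (-0.282692)·(3.199625 − 3.300000) / (-0.282692 − 2.677000) = 3.199625 − (0.028375)/(-2.959692) = 3.209212
F(3.209212) = -0.008451
u_4 = 3.209212 − (-0.008451)·(3.209212 − 3.199625) / (-0.008451 − (-0.282692)) = 3.209212 − (-0.000081)/(0.274242) = 3.209508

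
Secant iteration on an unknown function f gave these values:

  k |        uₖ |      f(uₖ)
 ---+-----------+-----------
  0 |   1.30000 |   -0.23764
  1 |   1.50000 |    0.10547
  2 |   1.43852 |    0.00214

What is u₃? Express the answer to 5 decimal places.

1.43725

u₃ = 1.43852 − 0.00214·(1.43852 − 1.50000) / (0.00214 − 0.10547)
   = 1.43852 − (-0.0001316)/(-0.1033300) = 1.4372467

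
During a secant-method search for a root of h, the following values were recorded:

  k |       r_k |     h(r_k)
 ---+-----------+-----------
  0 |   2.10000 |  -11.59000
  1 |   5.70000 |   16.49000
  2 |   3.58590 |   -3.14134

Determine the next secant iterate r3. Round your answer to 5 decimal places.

r3 = 3.58590 − (-3.14134)·(3.58590 − 5.70000) / (-3.14134 − 16.49000)
   = 3.58590 − (6.6411069)/(-19.6313400) = 3.9241911

3.92419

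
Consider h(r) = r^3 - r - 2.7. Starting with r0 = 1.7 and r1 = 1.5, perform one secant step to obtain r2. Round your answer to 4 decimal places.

h(1.7) = 0.513000, h(1.5) = -0.825000
r2 = 1.500000 − (-0.825000)·(1.500000 − 1.700000) / (-0.825000 − 0.513000) = 1.500000 − (0.165000)/(-1.338000) = 1.623318

1.6233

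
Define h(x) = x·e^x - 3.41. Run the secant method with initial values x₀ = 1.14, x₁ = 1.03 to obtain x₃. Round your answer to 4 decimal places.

1.1166

h(1.14) = 0.154516, h(1.03) = -0.524902
x₂ = 1.030000 − (-0.524902)·(1.030000 − 1.140000) / (-0.524902 − 0.154516) = 1.030000 − (0.057739)/(-0.679418) = 1.114983
h(1.114983) = -0.009839
x₃ = 1.114983 − (-0.009839)·(1.114983 − 1.030000) / (-0.009839 − (-0.524902)) = 1.114983 − (-0.000836)/(0.515063) = 1.116607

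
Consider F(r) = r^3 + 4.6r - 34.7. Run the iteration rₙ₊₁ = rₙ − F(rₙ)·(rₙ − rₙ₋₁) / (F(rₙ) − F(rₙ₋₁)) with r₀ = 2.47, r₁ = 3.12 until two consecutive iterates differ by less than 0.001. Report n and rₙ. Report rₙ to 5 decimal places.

F(2.47) = -8.2687770, F(3.12) = 10.0233280
r₂ = 3.1200000 − 10.0233280·(0.6500000)/(18.2921050) = 2.7638265;  |Δ| = 0.3561735
F(2.7638265) = -0.8742548
r₃ = 2.7638265 − (-0.8742548)·(-0.3561735)/(-10.8975828) = 2.7924004;  |Δ| = 0.0285739
F(2.7924004) = -0.0812164
r₄ = 2.7924004 − (-0.0812164)·(0.0285739)/(0.7930384) = 2.7953267;  |Δ| = 0.0029263
F(2.7953267) = 0.0007698
r₅ = 2.7953267 − 0.0007698·(0.0029263)/(0.0819862) = 2.7952992;  |Δ| = 0.0000275
|r₅ − r₄| = 0.0000275 < 0.001

n = 5, rₙ = 2.79530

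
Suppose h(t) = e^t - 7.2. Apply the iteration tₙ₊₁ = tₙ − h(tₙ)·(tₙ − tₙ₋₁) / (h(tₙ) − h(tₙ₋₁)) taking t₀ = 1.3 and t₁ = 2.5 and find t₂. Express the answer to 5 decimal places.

1.79768

h(1.3) = -3.5307033, h(2.5) = 4.9824940
t₂ = 2.5000000 − 4.9824940·(2.5000000 − 1.3000000) / (4.9824940 − (-3.5307033)) = 2.5000000 − (5.9789928)/(8.5131973) = 1.7976795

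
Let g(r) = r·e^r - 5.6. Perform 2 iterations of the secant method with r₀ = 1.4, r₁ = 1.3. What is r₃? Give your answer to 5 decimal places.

g(1.4) = 0.0772800, g(1.3) = -0.8299143
r₂ = 1.3000000 − (-0.8299143)·(1.3000000 − 1.4000000) / (-0.8299143 − 0.0772800) = 1.3000000 − (0.0829914)/(-0.9071943) = 1.3914814
g(1.3914814) = -0.0051284
r₃ = 1.3914814 − (-0.0051284)·(1.3914814 − 1.3000000) / (-0.0051284 − (-0.8299143)) = 1.3914814 − (-0.0004692)/(0.8247859) = 1.3920503

1.39205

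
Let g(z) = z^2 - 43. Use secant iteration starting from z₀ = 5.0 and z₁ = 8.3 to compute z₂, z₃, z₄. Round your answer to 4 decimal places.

6.3534, 6.5332, 6.5578

g(5.0) = -18.000000, g(8.3) = 25.890000
z₂ = 8.300000 − 25.890000·(8.300000 − 5.000000) / (25.890000 − (-18.000000)) = 8.300000 − (85.437000)/(43.890000) = 6.353383
g(6.353383) = -2.634519
z₃ = 6.353383 − (-2.634519)·(6.353383 − 8.300000) / (-2.634519 − 25.890000) = 6.353383 − (5.128398)/(-28.524519) = 6.533173
g(6.533173) = -0.317656
z₄ = 6.533173 − (-0.317656)·(6.533173 − 6.353383) / (-0.317656 − (-2.634519)) = 6.533173 − (-0.057111)/(2.316862) = 6.557823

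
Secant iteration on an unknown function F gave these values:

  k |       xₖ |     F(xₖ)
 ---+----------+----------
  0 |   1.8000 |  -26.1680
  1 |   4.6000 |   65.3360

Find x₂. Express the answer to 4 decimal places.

x₂ = 4.6000 − 65.3360·(4.6000 − 1.8000) / (65.3360 − (-26.1680))
   = 4.6000 − (182.940800)/(91.504000) = 2.600734

2.6007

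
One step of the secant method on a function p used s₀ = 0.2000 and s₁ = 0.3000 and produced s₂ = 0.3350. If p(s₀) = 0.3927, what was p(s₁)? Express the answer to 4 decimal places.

0.1018

The secant line through (0.2000, 0.3927) and (0.3000, p(s₁)) crosses zero at s₂ = 0.3350.
So (0.2000, 0.3927), (0.3000, p(s₁)), (0.3350, 0) are collinear:
p(s₁) = 0.3927 · (0.3000 − 0.3350) / (0.2000 − 0.3350) = 0.3927 · (-0.035000)/(-0.135000) = 0.101811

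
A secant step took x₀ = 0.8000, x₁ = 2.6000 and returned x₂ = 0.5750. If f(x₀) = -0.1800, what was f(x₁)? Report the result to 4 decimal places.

The secant line through (0.8000, -0.1800) and (2.6000, f(x₁)) crosses zero at x₂ = 0.5750.
So (0.8000, -0.1800), (2.6000, f(x₁)), (0.5750, 0) are collinear:
f(x₁) = -0.1800 · (2.6000 − 0.5750) / (0.8000 − 0.5750) = -0.1800 · (2.025000)/(0.225000) = -1.620000

-1.6200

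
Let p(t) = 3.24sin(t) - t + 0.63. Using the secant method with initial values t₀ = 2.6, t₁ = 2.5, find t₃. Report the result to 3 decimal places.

p(2.6) = -0.29978, p(2.5) = 0.06905
t₂ = 2.50000 − 0.06905·(2.50000 − 2.60000) / (0.06905 − (-0.29978)) = 2.50000 − (-0.00690)/(0.36883) = 2.51872
p(2.51872) = 0.00140
t₃ = 2.51872 − 0.00140·(2.51872 − 2.50000) / (0.00140 − 0.06905) = 2.51872 − (0.00003)/(-0.06765) = 2.51911

2.519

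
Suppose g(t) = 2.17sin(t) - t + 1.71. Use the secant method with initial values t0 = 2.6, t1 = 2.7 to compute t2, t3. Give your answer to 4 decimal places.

2.6785, 2.6788

g(2.6) = 0.228638, g(2.7) = -0.062586
t2 = 2.700000 − (-0.062586)·(2.700000 − 2.600000) / (-0.062586 − 0.228638) = 2.700000 − (-0.006259)/(-0.291224) = 2.678509
g(2.678509) = 0.000849
t3 = 2.678509 − 0.000849·(2.678509 − 2.700000) / (0.000849 − (-0.062586)) = 2.678509 − (-0.000018)/(0.063434) = 2.678797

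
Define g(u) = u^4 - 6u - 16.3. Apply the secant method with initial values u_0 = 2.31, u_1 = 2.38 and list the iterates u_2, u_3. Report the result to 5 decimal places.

2.34698, 2.34784

g(2.31) = -1.6860368, g(2.38) = 1.5054274
u_2 = 2.3800000 − 1.5054274·(2.3800000 − 2.3100000) / (1.5054274 − (-1.6860368)) = 2.3800000 − (0.1053799)/(3.1914641) = 2.3469807
g(2.3469807) = -0.0403126
u_3 = 2.3469807 − (-0.0403126)·(2.3469807 − 2.3800000) / (-0.0403126 − 1.5054274) = 2.3469807 − (0.0013311)/(-1.5457399) = 2.3478418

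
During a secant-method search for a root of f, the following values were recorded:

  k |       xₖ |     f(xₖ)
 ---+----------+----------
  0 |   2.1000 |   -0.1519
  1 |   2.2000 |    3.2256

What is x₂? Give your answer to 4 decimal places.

2.1045

x₂ = 2.2000 − 3.2256·(2.2000 − 2.1000) / (3.2256 − (-0.1519))
   = 2.2000 − (0.322560)/(3.377500) = 2.104497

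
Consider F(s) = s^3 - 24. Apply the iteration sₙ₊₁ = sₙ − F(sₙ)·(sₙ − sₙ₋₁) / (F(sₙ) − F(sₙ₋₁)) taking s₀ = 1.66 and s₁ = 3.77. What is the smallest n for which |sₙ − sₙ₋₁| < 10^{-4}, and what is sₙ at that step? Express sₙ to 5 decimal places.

F(1.66) = -19.4257040, F(3.77) = 29.5826330
s₂ = 3.7700000 − 29.5826330·(2.1100000)/(49.0083370) = 2.4963523;  |Δ| = 1.2736477
F(2.4963523) = -8.4432946
s₃ = 2.4963523 − (-8.4432946)·(-1.2736477)/(-38.0259276) = 2.7791536;  |Δ| = 0.2828013
F(2.7791536) = -2.5346653
s₄ = 2.7791536 − (-2.5346653)·(0.2828013)/(5.9086293) = 2.9004689;  |Δ| = 0.1213152
F(2.9004689) = 0.4008312
s₅ = 2.9004689 − 0.4008312·(0.1213152)/(2.9354965) = 2.8839037;  |Δ| = 0.0165651
F(2.8839037) = -0.0148594
s₆ = 2.8839037 − (-0.0148594)·(-0.0165651)/(-0.4156906) = 2.8844959;  |Δ| = 0.0005921
F(2.8844959) = -0.0000820
s₇ = 2.8844959 − (-0.0000820)·(0.0005921)/(0.0147774) = 2.8844991;  |Δ| = 0.0000033
|s₇ − s₆| = 0.0000033 < 10^{-4}

n = 7, sₙ = 2.88450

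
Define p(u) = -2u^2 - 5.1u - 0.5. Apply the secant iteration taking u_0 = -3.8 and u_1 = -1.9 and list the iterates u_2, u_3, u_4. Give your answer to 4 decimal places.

p(-3.8) = -10.000000, p(-1.9) = 1.970000
u_2 = -1.900000 − 1.970000·(-1.900000 − (-3.800000)) / (1.970000 − (-10.000000)) = -1.900000 − (3.743000)/(11.970000) = -2.212698
p(-2.212698) = 0.992693
u_3 = -2.212698 − 0.992693·(-2.212698 − (-1.900000)) / (0.992693 − 1.970000) = -2.212698 − (-0.310414)/(-0.977307) = -2.530320
p(-2.530320) = -0.400406
u_4 = -2.530320 − (-0.400406)·(-2.530320 − (-2.212698)) / (-0.400406 − 0.992693) = -2.530320 − (0.127178)/(-1.393100) = -2.439029

-2.2127, -2.5303, -2.4390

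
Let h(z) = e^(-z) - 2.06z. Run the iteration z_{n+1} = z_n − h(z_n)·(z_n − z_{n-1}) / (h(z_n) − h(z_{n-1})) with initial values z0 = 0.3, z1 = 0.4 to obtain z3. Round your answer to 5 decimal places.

0.34410

h(0.3) = 0.1228182, h(0.4) = -0.1536800
z2 = 0.4000000 − (-0.1536800)·(0.4000000 − 0.3000000) / (-0.1536800 − 0.1228182) = 0.4000000 − (-0.0153680)/(-0.2764982) = 0.3444192
h(0.3444192) = -0.0008717
z3 = 0.3444192 − (-0.0008717)·(0.3444192 − 0.4000000) / (-0.0008717 − (-0.1536800)) = 0.3444192 − (0.0000484)/(0.1528083) = 0.3441021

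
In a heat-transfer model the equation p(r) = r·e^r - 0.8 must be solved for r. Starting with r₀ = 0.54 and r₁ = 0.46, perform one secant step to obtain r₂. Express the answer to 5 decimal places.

p(0.54) = 0.1266437, p(0.46) = -0.0713260
r₂ = 0.4600000 − (-0.0713260)·(0.4600000 − 0.5400000) / (-0.0713260 − 0.1266437) = 0.4600000 − (0.0057061)/(-0.1979697) = 0.4888230

0.48882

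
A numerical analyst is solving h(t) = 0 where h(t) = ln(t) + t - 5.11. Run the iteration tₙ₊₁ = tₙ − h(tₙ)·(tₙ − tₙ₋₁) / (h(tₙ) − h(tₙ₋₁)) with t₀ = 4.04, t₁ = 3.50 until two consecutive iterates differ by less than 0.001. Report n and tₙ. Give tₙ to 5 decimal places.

h(4.04) = 0.3262447, h(3.50) = -0.3572370
t₂ = 3.5000000 − (-0.3572370)·(-0.5400000)/(-0.6834817) = 3.7822431;  |Δ| = 0.2822431
h(3.7822431) = 0.0025603
t₃ = 3.7822431 − 0.0025603·(0.2822431)/(0.3597974) = 3.7802346;  |Δ| = 0.0020085
h(3.7802346) = 0.0000207
t₄ = 3.7802346 − 0.0000207·(-0.0020085)/(-0.0025396) = 3.7802183;  |Δ| = 0.0000164
|t₄ − t₃| = 0.0000164 < 0.001

n = 4, tₙ = 3.78022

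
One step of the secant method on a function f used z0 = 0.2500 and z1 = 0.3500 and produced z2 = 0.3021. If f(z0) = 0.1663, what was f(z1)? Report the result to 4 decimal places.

-0.1529

The secant line through (0.2500, 0.1663) and (0.3500, f(z1)) crosses zero at z2 = 0.3021.
So (0.2500, 0.1663), (0.3500, f(z1)), (0.3021, 0) are collinear:
f(z1) = 0.1663 · (0.3500 − 0.3021) / (0.2500 − 0.3021) = 0.1663 · (0.047900)/(-0.052100) = -0.152894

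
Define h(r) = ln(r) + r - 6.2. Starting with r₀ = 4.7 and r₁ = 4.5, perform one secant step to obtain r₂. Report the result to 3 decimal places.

h(4.7) = 0.04756, h(4.5) = -0.19592
r₂ = 4.50000 − (-0.19592)·(4.50000 − 4.70000) / (-0.19592 − 0.04756) = 4.50000 − (0.03918)/(-0.24349) = 4.66093

4.661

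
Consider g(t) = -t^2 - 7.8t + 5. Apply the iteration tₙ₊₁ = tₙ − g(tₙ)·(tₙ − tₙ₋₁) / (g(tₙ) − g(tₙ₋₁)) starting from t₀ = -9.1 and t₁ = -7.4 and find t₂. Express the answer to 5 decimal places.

g(-9.1) = -6.8300000, g(-7.4) = 7.9600000
t₂ = -7.4000000 − 7.9600000·(-7.4000000 − (-9.1000000)) / (7.9600000 − (-6.8300000)) = -7.4000000 − (13.5320000)/(14.7900000) = -8.3149425

-8.31494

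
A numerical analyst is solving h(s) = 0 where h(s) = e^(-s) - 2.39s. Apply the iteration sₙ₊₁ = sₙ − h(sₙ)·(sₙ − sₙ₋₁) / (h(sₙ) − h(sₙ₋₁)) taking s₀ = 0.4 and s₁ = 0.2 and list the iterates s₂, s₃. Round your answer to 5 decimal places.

h(0.4) = -0.2856800, h(0.2) = 0.3407308
s₂ = 0.2000000 − 0.3407308·(0.2000000 − 0.4000000) / (0.3407308 − (-0.2856800)) = 0.2000000 − (-0.0681462)/(0.6264107) = 0.3087883
h(0.3087883) = -0.0036678
s₃ = 0.3087883 − (-0.0036678)·(0.3087883 − 0.2000000) / (-0.0036678 − 0.3407308) = 0.3087883 − (-0.0003990)/(-0.3443986) = 0.3076297

0.30879, 0.30763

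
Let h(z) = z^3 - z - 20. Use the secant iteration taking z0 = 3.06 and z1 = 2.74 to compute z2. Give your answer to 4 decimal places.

2.8294

h(3.06) = 5.592616, h(2.74) = -2.169176
z2 = 2.740000 − (-2.169176)·(2.740000 − 3.060000) / (-2.169176 − 5.592616) = 2.740000 − (0.694136)/(-7.761792) = 2.829430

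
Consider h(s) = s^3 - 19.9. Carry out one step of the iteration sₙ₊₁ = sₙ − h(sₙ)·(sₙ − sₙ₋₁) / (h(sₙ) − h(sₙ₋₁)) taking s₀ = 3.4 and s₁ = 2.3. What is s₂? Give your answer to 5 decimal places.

2.61346

h(3.4) = 19.4040000, h(2.3) = -7.7330000
s₂ = 2.3000000 − (-7.7330000)·(2.3000000 − 3.4000000) / (-7.7330000 − 19.4040000) = 2.3000000 − (8.5063000)/(-27.1370000) = 2.6134576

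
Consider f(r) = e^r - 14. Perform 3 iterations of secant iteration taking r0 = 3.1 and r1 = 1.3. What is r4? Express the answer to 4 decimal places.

f(3.1) = 8.197951, f(1.3) = -10.330703
r2 = 1.300000 − (-10.330703)·(1.300000 − 3.100000) / (-10.330703 − 8.197951) = 1.300000 − (18.595266)/(-18.528655) = 2.303595
f(2.303595) = -3.989895
r3 = 2.303595 − (-3.989895)·(2.303595 − 1.300000) / (-3.989895 − (-10.330703)) = 2.303595 − (-4.004239)/(6.340808) = 2.935098
f(2.935098) = 4.823349
r4 = 2.935098 − 4.823349·(2.935098 − 2.303595) / (4.823349 − (-3.989895)) = 2.935098 − (3.045959)/(8.813244) = 2.589486

2.5895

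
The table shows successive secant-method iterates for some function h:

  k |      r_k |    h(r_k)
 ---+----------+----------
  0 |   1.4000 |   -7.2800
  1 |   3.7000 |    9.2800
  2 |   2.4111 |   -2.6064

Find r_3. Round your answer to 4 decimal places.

r_3 = 2.4111 − (-2.6064)·(2.4111 − 3.7000) / (-2.6064 − 9.2800)
   = 2.4111 − (3.359389)/(-11.886400) = 2.693725

2.6937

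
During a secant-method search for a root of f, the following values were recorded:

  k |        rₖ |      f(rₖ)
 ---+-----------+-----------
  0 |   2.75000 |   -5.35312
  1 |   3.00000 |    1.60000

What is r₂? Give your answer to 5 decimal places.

r₂ = 3.00000 − 1.60000·(3.00000 − 2.75000) / (1.60000 − (-5.35312))
   = 3.00000 − (0.4000000)/(6.9531200) = 2.9424719

2.94247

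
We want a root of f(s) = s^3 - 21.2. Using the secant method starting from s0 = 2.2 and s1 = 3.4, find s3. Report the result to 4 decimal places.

f(2.2) = -10.552000, f(3.4) = 18.104000
s2 = 3.400000 − 18.104000·(3.400000 − 2.200000) / (18.104000 − (-10.552000)) = 3.400000 − (21.724800)/(28.656000) = 2.641876
f(2.641876) = -2.761002
s3 = 2.641876 − (-2.761002)·(2.641876 − 3.400000) / (-2.761002 − 18.104000) = 2.641876 − (2.093182)/(-20.865002) = 2.742196

2.7422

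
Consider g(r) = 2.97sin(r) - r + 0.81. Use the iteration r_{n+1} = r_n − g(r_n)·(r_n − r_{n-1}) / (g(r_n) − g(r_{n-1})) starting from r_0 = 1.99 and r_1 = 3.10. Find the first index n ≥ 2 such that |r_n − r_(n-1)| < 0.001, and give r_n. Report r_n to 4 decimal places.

n = 5, r_n = 2.5257

g(1.99) = 1.532838, g(3.10) = -2.166505
r_2 = 3.100000 − (-2.166505)·(1.110000)/(-3.699343) = 2.449933;  |Δ| = 0.650067
g(2.449933) = 0.254382
r_3 = 2.449933 − 0.254382·(-0.650067)/(2.420887) = 2.518241;  |Δ| = 0.068308
g(2.518241) = 0.025527
r_4 = 2.518241 − 0.025527·(0.068308)/(-0.228855) = 2.525860;  |Δ| = 0.007619
g(2.525860) = -0.000515
r_5 = 2.525860 − (-0.000515)·(0.007619)/(-0.026042) = 2.525709;  |Δ| = 0.000151
|r_5 − r_4| = 0.000151 < 0.001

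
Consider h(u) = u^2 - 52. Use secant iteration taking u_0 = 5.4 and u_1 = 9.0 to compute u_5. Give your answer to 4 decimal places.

h(5.4) = -22.840000, h(9.0) = 29.000000
u_2 = 9.000000 − 29.000000·(9.000000 − 5.400000) / (29.000000 − (-22.840000)) = 9.000000 − (104.400000)/(51.840000) = 6.986111
h(6.986111) = -3.194252
u_3 = 6.986111 − (-3.194252)·(6.986111 − 9.000000) / (-3.194252 − 29.000000) = 6.986111 − (6.432868)/(-32.194252) = 7.185925
h(7.185925) = -0.362478
u_4 = 7.185925 − (-0.362478)·(7.185925 − 6.986111) / (-0.362478 − (-3.194252)) = 7.185925 − (-0.072428)/(2.831774) = 7.211502
h(7.211502) = 0.005765
u_5 = 7.211502 − 0.005765·(7.211502 − 7.185925) / (0.005765 − (-0.362478)) = 7.211502 − (0.000147)/(0.368243) = 7.211102

7.2111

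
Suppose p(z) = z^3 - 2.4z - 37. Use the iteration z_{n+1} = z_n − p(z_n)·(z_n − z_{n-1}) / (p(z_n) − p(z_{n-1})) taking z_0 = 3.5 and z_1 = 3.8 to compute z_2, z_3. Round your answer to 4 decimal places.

p(3.5) = -2.525000, p(3.8) = 8.752000
z_2 = 3.800000 − 8.752000·(3.800000 − 3.500000) / (8.752000 − (-2.525000)) = 3.800000 − (2.625600)/(11.277000) = 3.567172
p(3.567172) = -0.169958
z_3 = 3.567172 − (-0.169958)·(3.567172 − 3.800000) / (-0.169958 − 8.752000) = 3.567172 − (0.039571)/(-8.921958) = 3.571607

3.5672, 3.5716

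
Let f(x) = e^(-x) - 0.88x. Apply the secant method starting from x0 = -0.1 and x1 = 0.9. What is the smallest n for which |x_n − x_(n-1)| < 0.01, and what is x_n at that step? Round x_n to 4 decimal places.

n = 4, x_n = 0.6146

f(-0.1) = 1.193171, f(0.9) = -0.385430
x2 = 0.900000 − (-0.385430)·(1.000000)/(-1.578601) = 0.655841;  |Δ| = 0.244159
f(0.655841) = -0.058134
x3 = 0.655841 − (-0.058134)·(-0.244159)/(0.327296) = 0.612473;  |Δ| = 0.043367
f(0.612473) = 0.003032
x4 = 0.612473 − 0.003032·(-0.043367)/(0.061166) = 0.614623;  |Δ| = 0.002150
|x4 − x3| = 0.002150 < 0.01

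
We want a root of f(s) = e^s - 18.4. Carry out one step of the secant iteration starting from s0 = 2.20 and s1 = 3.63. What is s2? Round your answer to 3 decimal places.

2.667

f(2.20) = -9.37499, f(3.63) = 19.31282
s2 = 3.63000 − 19.31282·(3.63000 − 2.20000) / (19.31282 − (-9.37499)) = 3.63000 − (27.61733)/(28.68780) = 2.66731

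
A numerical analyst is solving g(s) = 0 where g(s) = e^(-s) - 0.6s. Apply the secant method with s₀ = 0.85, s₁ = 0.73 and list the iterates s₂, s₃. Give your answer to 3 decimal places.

g(0.85) = -0.08259, g(0.73) = 0.04391
s₂ = 0.73000 − 0.04391·(0.73000 − 0.85000) / (0.04391 − (-0.08259)) = 0.73000 − (-0.00527)/(0.12649) = 0.77165
g(0.77165) = -0.00075
s₃ = 0.77165 − (-0.00075)·(0.77165 − 0.73000) / (-0.00075 − 0.04391) = 0.77165 − (-0.00003)/(-0.04465) = 0.77096

0.772, 0.771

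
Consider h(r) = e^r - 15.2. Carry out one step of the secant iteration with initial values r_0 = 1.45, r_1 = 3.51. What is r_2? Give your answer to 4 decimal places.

2.2220

h(1.45) = -10.936885, h(3.51) = 18.248268
r_2 = 3.510000 − 18.248268·(3.510000 − 1.450000) / (18.248268 − (-10.936885)) = 3.510000 − (37.591432)/(29.185153) = 2.221967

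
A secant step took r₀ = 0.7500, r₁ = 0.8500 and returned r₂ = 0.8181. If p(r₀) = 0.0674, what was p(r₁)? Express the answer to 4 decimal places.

The secant line through (0.7500, 0.0674) and (0.8500, p(r₁)) crosses zero at r₂ = 0.8181.
So (0.7500, 0.0674), (0.8500, p(r₁)), (0.8181, 0) are collinear:
p(r₁) = 0.0674 · (0.8500 − 0.8181) / (0.7500 − 0.8181) = 0.0674 · (0.031900)/(-0.068100) = -0.031572

-0.0316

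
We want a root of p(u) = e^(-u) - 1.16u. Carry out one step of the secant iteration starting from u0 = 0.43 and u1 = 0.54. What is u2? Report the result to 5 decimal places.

p(0.43) = 0.1517091, p(0.54) = -0.0436517
u2 = 0.5400000 − (-0.0436517)·(0.5400000 − 0.4300000) / (-0.0436517 − 0.1517091) = 0.5400000 − (-0.0048017)/(-0.1953608) = 0.5154214

0.51542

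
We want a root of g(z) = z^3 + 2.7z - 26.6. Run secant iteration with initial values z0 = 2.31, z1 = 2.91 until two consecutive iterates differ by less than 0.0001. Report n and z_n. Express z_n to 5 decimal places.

g(2.31) = -8.0366090, g(2.91) = 5.8991710
z2 = 2.9100000 − 5.8991710·(0.6000000)/(13.9357800) = 2.6560133;  |Δ| = 0.2539867
g(2.6560133) = -0.6921659
z3 = 2.6560133 − (-0.6921659)·(-0.2539867)/(-6.5913369) = 2.6826848;  |Δ| = 0.0266715
g(2.6826848) = -0.0500105
z4 = 2.6826848 − (-0.0500105)·(0.0266715)/(0.6421554) = 2.6847620;  |Δ| = 0.0020772
g(2.6847620) = 0.0004791
z5 = 2.6847620 − 0.0004791·(0.0020772)/(0.0504897) = 2.6847423;  |Δ| = 0.0000197
|z5 − z4| = 0.0000197 < 0.0001

n = 5, z_n = 2.68474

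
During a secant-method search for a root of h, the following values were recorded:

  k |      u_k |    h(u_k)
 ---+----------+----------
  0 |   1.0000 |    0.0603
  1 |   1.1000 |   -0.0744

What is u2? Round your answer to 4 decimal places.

1.0448

u2 = 1.1000 − (-0.0744)·(1.1000 − 1.0000) / (-0.0744 − 0.0603)
   = 1.1000 − (-0.007440)/(-0.134700) = 1.044766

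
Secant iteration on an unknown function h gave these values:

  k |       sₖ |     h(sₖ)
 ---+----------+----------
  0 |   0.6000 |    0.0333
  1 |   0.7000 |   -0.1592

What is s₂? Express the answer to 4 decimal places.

s₂ = 0.7000 − (-0.1592)·(0.7000 − 0.6000) / (-0.1592 − 0.0333)
   = 0.7000 − (-0.015920)/(-0.192500) = 0.617299

0.6173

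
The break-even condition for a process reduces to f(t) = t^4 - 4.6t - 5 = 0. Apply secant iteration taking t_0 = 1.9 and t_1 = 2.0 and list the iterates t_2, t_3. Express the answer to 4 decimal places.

1.9282, 1.9300

f(1.9) = -0.707900, f(2.0) = 1.800000
t_2 = 2.000000 − 1.800000·(2.000000 − 1.900000) / (1.800000 − (-0.707900)) = 2.000000 − (0.180000)/(2.507900) = 1.928227
f(1.928227) = -0.045884
t_3 = 1.928227 − (-0.045884)·(1.928227 − 2.000000) / (-0.045884 − 1.800000) = 1.928227 − (0.003293)/(-1.845884) = 1.930011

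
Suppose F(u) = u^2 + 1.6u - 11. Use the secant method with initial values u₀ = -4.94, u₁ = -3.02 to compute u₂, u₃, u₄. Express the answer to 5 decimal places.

-4.07528, -4.24134, -4.21114

F(-4.94) = 5.4996000, F(-3.02) = -6.7116000
u₂ = -3.0200000 − (-6.7116000)·(-3.0200000 − (-4.9400000)) / (-6.7116000 − 5.4996000) = -3.0200000 − (-12.8862720)/(-12.2112000) = -4.0752830
F(-4.0752830) = -0.9125211
u₃ = -4.0752830 − (-0.9125211)·(-4.0752830 − (-3.0200000)) / (-0.9125211 − (-6.7116000)) = -4.0752830 − (0.9629681)/(5.7990789) = -4.2413384
F(-4.2413384) = 0.2028098
u₄ = -4.2413384 − 0.2028098·(-4.2413384 − (-4.0752830)) / (0.2028098 − (-0.9125211)) = -4.2413384 − (-0.0336776)/(1.1153309) = -4.2111432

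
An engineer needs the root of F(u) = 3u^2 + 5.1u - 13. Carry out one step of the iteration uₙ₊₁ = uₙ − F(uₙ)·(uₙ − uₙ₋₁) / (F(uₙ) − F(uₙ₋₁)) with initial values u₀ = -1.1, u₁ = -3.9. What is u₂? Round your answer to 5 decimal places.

F(-1.1) = -14.9800000, F(-3.9) = 12.7400000
u₂ = -3.9000000 − 12.7400000·(-3.9000000 − (-1.1000000)) / (12.7400000 − (-14.9800000)) = -3.9000000 − (-35.6720000)/(27.7200000) = -2.6131313

-2.61313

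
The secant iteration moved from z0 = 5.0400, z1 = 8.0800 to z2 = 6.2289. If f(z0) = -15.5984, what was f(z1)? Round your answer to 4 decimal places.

The secant line through (5.0400, -15.5984) and (8.0800, f(z1)) crosses zero at z2 = 6.2289.
So (5.0400, -15.5984), (8.0800, f(z1)), (6.2289, 0) are collinear:
f(z1) = -15.5984 · (8.0800 − 6.2289) / (5.0400 − 6.2289) = -15.5984 · (1.851100)/(-1.188900) = 24.286482

24.2865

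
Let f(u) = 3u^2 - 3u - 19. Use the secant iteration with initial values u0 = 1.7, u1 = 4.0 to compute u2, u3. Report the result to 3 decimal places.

2.794, 3.022

f(1.7) = -15.43000, f(4.0) = 17.00000
u2 = 4.00000 − 17.00000·(4.00000 − 1.70000) / (17.00000 − (-15.43000)) = 4.00000 − (39.10000)/(32.43000) = 2.79433
f(2.79433) = -3.95820
u3 = 2.79433 − (-3.95820)·(2.79433 − 4.00000) / (-3.95820 − 17.00000) = 2.79433 − (4.77230)/(-20.95820) = 3.02203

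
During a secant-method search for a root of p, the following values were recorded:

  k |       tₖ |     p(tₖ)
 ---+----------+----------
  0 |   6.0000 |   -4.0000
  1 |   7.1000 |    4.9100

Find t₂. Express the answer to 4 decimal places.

6.4938

t₂ = 7.1000 − 4.9100·(7.1000 − 6.0000) / (4.9100 − (-4.0000))
   = 7.1000 − (5.401000)/(8.910000) = 6.493827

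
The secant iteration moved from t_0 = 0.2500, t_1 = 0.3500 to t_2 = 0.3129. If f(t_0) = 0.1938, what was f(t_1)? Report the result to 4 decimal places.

The secant line through (0.2500, 0.1938) and (0.3500, f(t_1)) crosses zero at t_2 = 0.3129.
So (0.2500, 0.1938), (0.3500, f(t_1)), (0.3129, 0) are collinear:
f(t_1) = 0.1938 · (0.3500 − 0.3129) / (0.2500 − 0.3129) = 0.1938 · (0.037100)/(-0.062900) = -0.114308

-0.1143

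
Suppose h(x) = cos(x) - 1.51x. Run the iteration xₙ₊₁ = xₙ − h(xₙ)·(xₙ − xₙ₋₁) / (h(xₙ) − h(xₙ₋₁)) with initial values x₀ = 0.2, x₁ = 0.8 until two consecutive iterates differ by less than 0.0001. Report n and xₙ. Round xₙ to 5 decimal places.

n = 5, xₙ = 0.56081

h(0.2) = 0.6780666, h(0.8) = -0.5112933
x₂ = 0.8000000 − (-0.5112933)·(0.6000000)/(-1.1893599) = 0.5420663;  |Δ| = 0.2579337
h(0.5420663) = 0.0381243
x₃ = 0.5420663 − 0.0381243·(-0.2579337)/(0.5494176) = 0.5599645;  |Δ| = 0.0178981
h(0.5599645) = 0.0017277
x₄ = 0.5599645 − 0.0017277·(0.0178981)/(-0.0363967) = 0.5608140;  |Δ| = 0.0008496
h(0.5608140) = -0.0000068
x₅ = 0.5608140 − (-0.0000068)·(0.0008496)/(-0.0017344) = 0.5608107;  |Δ| = 0.0000033
|x₅ − x₄| = 0.0000033 < 0.0001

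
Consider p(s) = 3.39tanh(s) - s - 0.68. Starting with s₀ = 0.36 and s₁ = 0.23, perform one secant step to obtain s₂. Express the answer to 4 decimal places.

0.2982

p(0.36) = 0.130276, p(0.23) = -0.143764
s₂ = 0.230000 − (-0.143764)·(0.230000 − 0.360000) / (-0.143764 − 0.130276) = 0.230000 − (0.018689)/(-0.274039) = 0.298199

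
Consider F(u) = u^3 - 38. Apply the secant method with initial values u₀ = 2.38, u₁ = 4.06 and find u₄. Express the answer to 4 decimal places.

3.3646

F(2.38) = -24.518728, F(4.06) = 28.923416
u₂ = 4.060000 − 28.923416·(4.060000 − 2.380000) / (28.923416 − (-24.518728)) = 4.060000 − (48.591339)/(53.442144) = 3.150767
F(3.150767) = -6.721275
u₃ = 3.150767 − (-6.721275)·(3.150767 − 4.060000) / (-6.721275 − 28.923416) = 3.150767 − (6.111203)/(-35.644691) = 3.322215
F(3.322215) = -1.332333
u₄ = 3.322215 − (-1.332333)·(3.322215 − 3.150767) / (-1.332333 − (-6.721275)) = 3.322215 − (-0.228426)/(5.388942) = 3.364603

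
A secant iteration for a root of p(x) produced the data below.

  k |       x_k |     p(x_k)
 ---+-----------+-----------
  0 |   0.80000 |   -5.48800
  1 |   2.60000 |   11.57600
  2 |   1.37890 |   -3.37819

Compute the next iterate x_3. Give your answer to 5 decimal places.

1.65475

x_3 = 1.37890 − (-3.37819)·(1.37890 − 2.60000) / (-3.37819 − 11.57600)
   = 1.37890 − (4.1251078)/(-14.9541900) = 1.6547496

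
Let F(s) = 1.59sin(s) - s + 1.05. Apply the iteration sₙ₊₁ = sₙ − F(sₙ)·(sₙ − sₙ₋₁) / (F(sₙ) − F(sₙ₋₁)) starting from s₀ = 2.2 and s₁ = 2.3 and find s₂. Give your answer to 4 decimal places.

2.2678

F(2.2) = 0.135509, F(2.3) = -0.064329
s₂ = 2.300000 − (-0.064329)·(2.300000 − 2.200000) / (-0.064329 − 0.135509) = 2.300000 − (-0.006433)/(-0.199838) = 2.267810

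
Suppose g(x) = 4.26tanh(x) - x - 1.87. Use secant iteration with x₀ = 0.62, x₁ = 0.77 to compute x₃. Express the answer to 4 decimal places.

0.6969

g(0.62) = -0.142195, g(0.77) = 0.115919
x₂ = 0.770000 − 0.115919·(0.770000 − 0.620000) / (0.115919 − (-0.142195)) = 0.770000 − (0.017388)/(0.258114) = 0.702635
g(0.702635) = 0.009085
x₃ = 0.702635 − 0.009085·(0.702635 − 0.770000) / (0.009085 − 0.115919) = 0.702635 − (-0.000612)/(-0.106834) = 0.696906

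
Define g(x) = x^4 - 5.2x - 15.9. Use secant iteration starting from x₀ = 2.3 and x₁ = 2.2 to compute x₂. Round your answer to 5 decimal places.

g(2.3) = 0.1241000, g(2.2) = -3.9144000
x₂ = 2.2000000 − (-3.9144000)·(2.2000000 − 2.3000000) / (-3.9144000 − 0.1241000) = 2.2000000 − (0.3914400)/(-4.0385000) = 2.2969271

2.29693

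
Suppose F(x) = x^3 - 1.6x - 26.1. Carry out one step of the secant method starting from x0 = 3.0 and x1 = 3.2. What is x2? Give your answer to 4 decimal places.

3.1432

F(3.0) = -3.900000, F(3.2) = 1.548000
x2 = 3.200000 − 1.548000·(3.200000 − 3.000000) / (1.548000 − (-3.900000)) = 3.200000 − (0.309600)/(5.448000) = 3.143172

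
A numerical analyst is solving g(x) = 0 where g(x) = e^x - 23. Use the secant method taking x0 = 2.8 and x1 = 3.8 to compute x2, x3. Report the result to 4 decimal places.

g(2.8) = -6.555353, g(3.8) = 21.701184
x2 = 3.800000 − 21.701184·(3.800000 − 2.800000) / (21.701184 − (-6.555353)) = 3.800000 − (21.701184)/(28.256538) = 3.031994
g(3.031994) = -2.261452
x3 = 3.031994 − (-2.261452)·(3.031994 − 3.800000) / (-2.261452 − 21.701184) = 3.031994 − (1.736808)/(-23.962636) = 3.104474

3.0320, 3.1045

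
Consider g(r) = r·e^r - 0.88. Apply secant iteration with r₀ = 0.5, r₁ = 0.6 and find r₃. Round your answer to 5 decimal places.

g(0.5) = -0.0556394, g(0.6) = 0.2132713
r₂ = 0.6000000 − 0.2132713·(0.6000000 − 0.5000000) / (0.2132713 − (-0.0556394)) = 0.6000000 − (0.0213271)/(0.2689106) = 0.5206907
g(0.5206907) = -0.0035788
r₃ = 0.5206907 − (-0.0035788)·(0.5206907 − 0.6000000) / (-0.0035788 − 0.2132713) = 0.5206907 − (0.0002838)/(-0.2168501) = 0.5219996

0.52200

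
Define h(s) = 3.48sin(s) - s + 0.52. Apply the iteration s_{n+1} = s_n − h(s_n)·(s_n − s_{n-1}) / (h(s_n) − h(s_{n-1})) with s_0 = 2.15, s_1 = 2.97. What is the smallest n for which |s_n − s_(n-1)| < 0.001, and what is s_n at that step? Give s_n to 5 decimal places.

h(2.15) = 1.2824078, h(2.97) = -1.8557836
s_2 = 2.9700000 − (-1.8557836)·(0.8200000)/(-3.1381914) = 2.4850893;  |Δ| = 0.4849107
h(2.4850893) = 0.1589314
s_3 = 2.4850893 − 0.1589314·(-0.4849107)/(2.0147150) = 2.5233416;  |Δ| = 0.0382523
h(2.5233416) = 0.0137040
s_4 = 2.5233416 − 0.0137040·(0.0382523)/(-0.1452274) = 2.5269512;  |Δ| = 0.0036096
h(2.5269512) = -0.0001548
s_5 = 2.5269512 − (-0.0001548)·(0.0036096)/(-0.0138588) = 2.5269109;  |Δ| = 0.0000403
|s_5 − s_4| = 0.0000403 < 0.001

n = 5, s_n = 2.52691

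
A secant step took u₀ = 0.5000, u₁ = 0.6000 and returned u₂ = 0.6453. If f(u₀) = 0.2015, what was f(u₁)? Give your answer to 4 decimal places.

0.0628

The secant line through (0.5000, 0.2015) and (0.6000, f(u₁)) crosses zero at u₂ = 0.6453.
So (0.5000, 0.2015), (0.6000, f(u₁)), (0.6453, 0) are collinear:
f(u₁) = 0.2015 · (0.6000 − 0.6453) / (0.5000 − 0.6453) = 0.2015 · (-0.045300)/(-0.145300) = 0.062821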